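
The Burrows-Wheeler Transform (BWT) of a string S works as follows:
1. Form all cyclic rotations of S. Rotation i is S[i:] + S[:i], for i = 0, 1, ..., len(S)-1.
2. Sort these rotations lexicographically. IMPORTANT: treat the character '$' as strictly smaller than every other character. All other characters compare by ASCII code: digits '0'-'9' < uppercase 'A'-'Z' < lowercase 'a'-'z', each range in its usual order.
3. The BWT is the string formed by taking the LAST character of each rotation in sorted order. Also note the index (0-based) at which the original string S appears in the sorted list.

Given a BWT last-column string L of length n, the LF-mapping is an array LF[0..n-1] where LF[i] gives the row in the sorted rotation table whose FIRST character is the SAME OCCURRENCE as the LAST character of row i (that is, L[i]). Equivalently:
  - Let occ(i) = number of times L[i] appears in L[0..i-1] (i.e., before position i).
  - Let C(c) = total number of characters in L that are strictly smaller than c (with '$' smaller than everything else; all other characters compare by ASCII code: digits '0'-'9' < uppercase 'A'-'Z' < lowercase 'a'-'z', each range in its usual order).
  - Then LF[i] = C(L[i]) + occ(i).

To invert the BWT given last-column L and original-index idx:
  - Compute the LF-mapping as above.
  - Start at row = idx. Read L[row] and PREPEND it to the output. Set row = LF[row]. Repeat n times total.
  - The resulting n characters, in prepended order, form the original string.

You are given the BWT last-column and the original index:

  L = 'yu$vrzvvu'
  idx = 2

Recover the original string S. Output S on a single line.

Answer: urvuzvvy$

Derivation:
LF mapping: 7 2 0 4 1 8 5 6 3
Walk LF starting at row 2, prepending L[row]:
  step 1: row=2, L[2]='$', prepend. Next row=LF[2]=0
  step 2: row=0, L[0]='y', prepend. Next row=LF[0]=7
  step 3: row=7, L[7]='v', prepend. Next row=LF[7]=6
  step 4: row=6, L[6]='v', prepend. Next row=LF[6]=5
  step 5: row=5, L[5]='z', prepend. Next row=LF[5]=8
  step 6: row=8, L[8]='u', prepend. Next row=LF[8]=3
  step 7: row=3, L[3]='v', prepend. Next row=LF[3]=4
  step 8: row=4, L[4]='r', prepend. Next row=LF[4]=1
  step 9: row=1, L[1]='u', prepend. Next row=LF[1]=2
Reversed output: urvuzvvy$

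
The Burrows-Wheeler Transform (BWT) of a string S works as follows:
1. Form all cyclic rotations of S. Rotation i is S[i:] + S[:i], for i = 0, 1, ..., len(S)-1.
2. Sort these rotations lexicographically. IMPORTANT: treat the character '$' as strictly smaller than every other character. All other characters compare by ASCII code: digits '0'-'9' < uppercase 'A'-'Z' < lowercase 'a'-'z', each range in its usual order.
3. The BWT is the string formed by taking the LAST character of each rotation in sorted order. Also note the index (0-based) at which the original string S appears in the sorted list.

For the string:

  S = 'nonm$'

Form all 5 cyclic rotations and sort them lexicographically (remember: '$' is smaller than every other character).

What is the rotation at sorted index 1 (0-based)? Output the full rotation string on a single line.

Answer: m$non

Derivation:
All 5 rotations (rotation i = S[i:]+S[:i]):
  rot[0] = nonm$
  rot[1] = onm$n
  rot[2] = nm$no
  rot[3] = m$non
  rot[4] = $nonm
Sorted (with $ < everything):
  sorted[0] = $nonm
  sorted[1] = m$non
  sorted[2] = nm$no
  sorted[3] = nonm$
  sorted[4] = onm$n
sorted[1] = m$non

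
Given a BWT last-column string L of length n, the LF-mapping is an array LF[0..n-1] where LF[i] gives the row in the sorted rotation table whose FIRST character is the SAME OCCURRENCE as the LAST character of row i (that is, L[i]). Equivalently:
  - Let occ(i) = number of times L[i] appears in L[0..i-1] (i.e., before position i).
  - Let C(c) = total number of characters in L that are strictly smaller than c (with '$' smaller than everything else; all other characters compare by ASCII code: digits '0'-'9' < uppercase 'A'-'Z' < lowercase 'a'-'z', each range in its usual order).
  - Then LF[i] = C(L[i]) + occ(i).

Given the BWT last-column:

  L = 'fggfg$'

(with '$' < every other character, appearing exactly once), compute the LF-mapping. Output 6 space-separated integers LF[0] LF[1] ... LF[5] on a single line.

Char counts: '$':1, 'f':2, 'g':3
C (first-col start): C('$')=0, C('f')=1, C('g')=3
L[0]='f': occ=0, LF[0]=C('f')+0=1+0=1
L[1]='g': occ=0, LF[1]=C('g')+0=3+0=3
L[2]='g': occ=1, LF[2]=C('g')+1=3+1=4
L[3]='f': occ=1, LF[3]=C('f')+1=1+1=2
L[4]='g': occ=2, LF[4]=C('g')+2=3+2=5
L[5]='$': occ=0, LF[5]=C('$')+0=0+0=0

Answer: 1 3 4 2 5 0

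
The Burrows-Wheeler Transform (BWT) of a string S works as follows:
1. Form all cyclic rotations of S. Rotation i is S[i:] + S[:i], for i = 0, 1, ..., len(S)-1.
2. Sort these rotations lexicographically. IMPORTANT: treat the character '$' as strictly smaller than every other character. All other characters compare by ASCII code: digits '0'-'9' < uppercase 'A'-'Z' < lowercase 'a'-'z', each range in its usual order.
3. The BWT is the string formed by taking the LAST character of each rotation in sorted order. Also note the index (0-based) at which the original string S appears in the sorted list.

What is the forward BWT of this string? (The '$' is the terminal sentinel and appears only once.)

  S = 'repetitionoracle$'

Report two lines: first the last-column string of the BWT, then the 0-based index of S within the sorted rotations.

All 17 rotations (rotation i = S[i:]+S[:i]):
  rot[0] = repetitionoracle$
  rot[1] = epetitionoracle$r
  rot[2] = petitionoracle$re
  rot[3] = etitionoracle$rep
  rot[4] = titionoracle$repe
  rot[5] = itionoracle$repet
  rot[6] = tionoracle$repeti
  rot[7] = ionoracle$repetit
  rot[8] = onoracle$repetiti
  rot[9] = noracle$repetitio
  rot[10] = oracle$repetition
  rot[11] = racle$repetitiono
  rot[12] = acle$repetitionor
  rot[13] = cle$repetitionora
  rot[14] = le$repetitionorac
  rot[15] = e$repetitionoracl
  rot[16] = $repetitionoracle
Sorted (with $ < everything):
  sorted[0] = $repetitionoracle  (last char: 'e')
  sorted[1] = acle$repetitionor  (last char: 'r')
  sorted[2] = cle$repetitionora  (last char: 'a')
  sorted[3] = e$repetitionoracl  (last char: 'l')
  sorted[4] = epetitionoracle$r  (last char: 'r')
  sorted[5] = etitionoracle$rep  (last char: 'p')
  sorted[6] = ionoracle$repetit  (last char: 't')
  sorted[7] = itionoracle$repet  (last char: 't')
  sorted[8] = le$repetitionorac  (last char: 'c')
  sorted[9] = noracle$repetitio  (last char: 'o')
  sorted[10] = onoracle$repetiti  (last char: 'i')
  sorted[11] = oracle$repetition  (last char: 'n')
  sorted[12] = petitionoracle$re  (last char: 'e')
  sorted[13] = racle$repetitiono  (last char: 'o')
  sorted[14] = repetitionoracle$  (last char: '$')
  sorted[15] = tionoracle$repeti  (last char: 'i')
  sorted[16] = titionoracle$repe  (last char: 'e')
Last column: eralrpttcoineo$ie
Original string S is at sorted index 14

Answer: eralrpttcoineo$ie
14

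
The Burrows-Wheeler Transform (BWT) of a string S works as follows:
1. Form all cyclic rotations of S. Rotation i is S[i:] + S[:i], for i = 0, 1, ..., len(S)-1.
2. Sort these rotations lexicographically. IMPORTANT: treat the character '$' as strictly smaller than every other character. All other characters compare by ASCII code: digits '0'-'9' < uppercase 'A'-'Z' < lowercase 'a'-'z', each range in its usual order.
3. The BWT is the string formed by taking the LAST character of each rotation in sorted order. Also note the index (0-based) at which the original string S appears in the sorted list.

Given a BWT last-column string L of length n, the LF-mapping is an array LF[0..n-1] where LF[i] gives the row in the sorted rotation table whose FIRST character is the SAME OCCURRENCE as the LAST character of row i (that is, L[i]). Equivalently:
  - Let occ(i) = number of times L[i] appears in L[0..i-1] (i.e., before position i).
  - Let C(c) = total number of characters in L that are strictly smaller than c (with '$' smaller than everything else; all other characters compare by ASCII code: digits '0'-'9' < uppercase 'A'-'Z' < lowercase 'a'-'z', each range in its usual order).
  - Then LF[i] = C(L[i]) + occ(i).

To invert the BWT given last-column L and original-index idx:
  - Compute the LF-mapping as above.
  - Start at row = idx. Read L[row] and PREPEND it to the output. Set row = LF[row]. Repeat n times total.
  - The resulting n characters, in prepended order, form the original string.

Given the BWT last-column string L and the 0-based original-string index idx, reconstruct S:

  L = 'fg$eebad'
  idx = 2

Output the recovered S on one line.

LF mapping: 6 7 0 4 5 2 1 3
Walk LF starting at row 2, prepending L[row]:
  step 1: row=2, L[2]='$', prepend. Next row=LF[2]=0
  step 2: row=0, L[0]='f', prepend. Next row=LF[0]=6
  step 3: row=6, L[6]='a', prepend. Next row=LF[6]=1
  step 4: row=1, L[1]='g', prepend. Next row=LF[1]=7
  step 5: row=7, L[7]='d', prepend. Next row=LF[7]=3
  step 6: row=3, L[3]='e', prepend. Next row=LF[3]=4
  step 7: row=4, L[4]='e', prepend. Next row=LF[4]=5
  step 8: row=5, L[5]='b', prepend. Next row=LF[5]=2
Reversed output: beedgaf$

Answer: beedgaf$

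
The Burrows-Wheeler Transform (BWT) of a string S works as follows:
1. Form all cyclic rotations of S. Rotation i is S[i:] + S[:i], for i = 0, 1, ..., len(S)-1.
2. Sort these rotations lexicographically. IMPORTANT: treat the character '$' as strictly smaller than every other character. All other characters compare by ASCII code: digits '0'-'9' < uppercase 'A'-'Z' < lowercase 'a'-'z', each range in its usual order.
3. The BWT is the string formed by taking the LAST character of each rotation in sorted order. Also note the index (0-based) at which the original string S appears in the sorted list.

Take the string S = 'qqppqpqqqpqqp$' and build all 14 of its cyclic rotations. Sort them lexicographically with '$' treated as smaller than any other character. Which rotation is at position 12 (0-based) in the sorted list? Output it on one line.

All 14 rotations (rotation i = S[i:]+S[:i]):
  rot[0] = qqppqpqqqpqqp$
  rot[1] = qppqpqqqpqqp$q
  rot[2] = ppqpqqqpqqp$qq
  rot[3] = pqpqqqpqqp$qqp
  rot[4] = qpqqqpqqp$qqpp
  rot[5] = pqqqpqqp$qqppq
  rot[6] = qqqpqqp$qqppqp
  rot[7] = qqpqqp$qqppqpq
  rot[8] = qpqqp$qqppqpqq
  rot[9] = pqqp$qqppqpqqq
  rot[10] = qqp$qqppqpqqqp
  rot[11] = qp$qqppqpqqqpq
  rot[12] = p$qqppqpqqqpqq
  rot[13] = $qqppqpqqqpqqp
Sorted (with $ < everything):
  sorted[0] = $qqppqpqqqpqqp
  sorted[1] = p$qqppqpqqqpqq
  sorted[2] = ppqpqqqpqqp$qq
  sorted[3] = pqpqqqpqqp$qqp
  sorted[4] = pqqp$qqppqpqqq
  sorted[5] = pqqqpqqp$qqppq
  sorted[6] = qp$qqppqpqqqpq
  sorted[7] = qppqpqqqpqqp$q
  sorted[8] = qpqqp$qqppqpqq
  sorted[9] = qpqqqpqqp$qqpp
  sorted[10] = qqp$qqppqpqqqp
  sorted[11] = qqppqpqqqpqqp$
  sorted[12] = qqpqqp$qqppqpq
  sorted[13] = qqqpqqp$qqppqp
sorted[12] = qqpqqp$qqppqpq

Answer: qqpqqp$qqppqpq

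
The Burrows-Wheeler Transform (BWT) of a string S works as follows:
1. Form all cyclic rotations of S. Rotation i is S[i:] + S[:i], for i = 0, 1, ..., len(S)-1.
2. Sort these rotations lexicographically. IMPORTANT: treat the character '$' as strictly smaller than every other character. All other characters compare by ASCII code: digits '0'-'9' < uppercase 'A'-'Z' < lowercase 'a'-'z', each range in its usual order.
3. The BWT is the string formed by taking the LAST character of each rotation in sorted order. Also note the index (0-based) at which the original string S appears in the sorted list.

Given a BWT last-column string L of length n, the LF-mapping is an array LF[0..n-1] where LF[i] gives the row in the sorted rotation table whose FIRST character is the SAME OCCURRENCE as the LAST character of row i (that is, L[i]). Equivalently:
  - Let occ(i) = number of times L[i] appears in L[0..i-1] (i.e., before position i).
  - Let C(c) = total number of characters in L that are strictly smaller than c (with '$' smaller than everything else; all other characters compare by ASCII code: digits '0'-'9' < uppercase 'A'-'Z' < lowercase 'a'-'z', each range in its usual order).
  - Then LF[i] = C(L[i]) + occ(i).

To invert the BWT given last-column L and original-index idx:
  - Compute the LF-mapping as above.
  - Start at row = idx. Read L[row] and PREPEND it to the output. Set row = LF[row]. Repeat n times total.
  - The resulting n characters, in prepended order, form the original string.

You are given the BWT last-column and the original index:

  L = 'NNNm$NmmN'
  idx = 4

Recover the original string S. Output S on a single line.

Answer: NNmmmNNN$

Derivation:
LF mapping: 1 2 3 6 0 4 7 8 5
Walk LF starting at row 4, prepending L[row]:
  step 1: row=4, L[4]='$', prepend. Next row=LF[4]=0
  step 2: row=0, L[0]='N', prepend. Next row=LF[0]=1
  step 3: row=1, L[1]='N', prepend. Next row=LF[1]=2
  step 4: row=2, L[2]='N', prepend. Next row=LF[2]=3
  step 5: row=3, L[3]='m', prepend. Next row=LF[3]=6
  step 6: row=6, L[6]='m', prepend. Next row=LF[6]=7
  step 7: row=7, L[7]='m', prepend. Next row=LF[7]=8
  step 8: row=8, L[8]='N', prepend. Next row=LF[8]=5
  step 9: row=5, L[5]='N', prepend. Next row=LF[5]=4
Reversed output: NNmmmNNN$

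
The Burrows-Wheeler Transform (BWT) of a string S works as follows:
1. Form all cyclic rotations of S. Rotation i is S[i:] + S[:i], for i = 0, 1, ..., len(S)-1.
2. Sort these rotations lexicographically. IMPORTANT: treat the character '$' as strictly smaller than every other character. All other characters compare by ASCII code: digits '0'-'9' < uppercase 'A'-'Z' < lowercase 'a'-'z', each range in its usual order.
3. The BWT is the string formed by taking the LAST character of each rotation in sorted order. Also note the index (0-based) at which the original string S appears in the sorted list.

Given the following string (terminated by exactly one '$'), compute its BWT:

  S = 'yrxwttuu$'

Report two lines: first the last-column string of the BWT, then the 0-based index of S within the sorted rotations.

Answer: uywtutxr$
8

Derivation:
All 9 rotations (rotation i = S[i:]+S[:i]):
  rot[0] = yrxwttuu$
  rot[1] = rxwttuu$y
  rot[2] = xwttuu$yr
  rot[3] = wttuu$yrx
  rot[4] = ttuu$yrxw
  rot[5] = tuu$yrxwt
  rot[6] = uu$yrxwtt
  rot[7] = u$yrxwttu
  rot[8] = $yrxwttuu
Sorted (with $ < everything):
  sorted[0] = $yrxwttuu  (last char: 'u')
  sorted[1] = rxwttuu$y  (last char: 'y')
  sorted[2] = ttuu$yrxw  (last char: 'w')
  sorted[3] = tuu$yrxwt  (last char: 't')
  sorted[4] = u$yrxwttu  (last char: 'u')
  sorted[5] = uu$yrxwtt  (last char: 't')
  sorted[6] = wttuu$yrx  (last char: 'x')
  sorted[7] = xwttuu$yr  (last char: 'r')
  sorted[8] = yrxwttuu$  (last char: '$')
Last column: uywtutxr$
Original string S is at sorted index 8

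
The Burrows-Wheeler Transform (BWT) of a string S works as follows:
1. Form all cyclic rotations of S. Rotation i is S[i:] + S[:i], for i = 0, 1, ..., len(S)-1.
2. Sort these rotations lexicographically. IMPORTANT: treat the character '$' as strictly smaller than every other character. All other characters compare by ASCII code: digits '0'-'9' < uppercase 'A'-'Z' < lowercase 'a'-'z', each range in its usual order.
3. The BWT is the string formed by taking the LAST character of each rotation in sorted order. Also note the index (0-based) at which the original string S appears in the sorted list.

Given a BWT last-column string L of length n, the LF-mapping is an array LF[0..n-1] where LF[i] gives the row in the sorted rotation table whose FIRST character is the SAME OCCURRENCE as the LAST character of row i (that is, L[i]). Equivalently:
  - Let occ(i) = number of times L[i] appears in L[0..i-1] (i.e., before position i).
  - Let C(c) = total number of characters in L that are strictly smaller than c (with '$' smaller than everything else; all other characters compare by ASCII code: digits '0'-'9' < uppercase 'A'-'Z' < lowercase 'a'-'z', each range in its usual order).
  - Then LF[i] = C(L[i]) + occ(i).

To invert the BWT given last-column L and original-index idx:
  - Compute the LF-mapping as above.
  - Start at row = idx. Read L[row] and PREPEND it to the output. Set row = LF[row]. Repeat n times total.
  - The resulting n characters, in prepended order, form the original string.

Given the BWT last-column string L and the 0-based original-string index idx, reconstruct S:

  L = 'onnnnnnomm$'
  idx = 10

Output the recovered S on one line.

Answer: onnnmnnnmo$

Derivation:
LF mapping: 9 3 4 5 6 7 8 10 1 2 0
Walk LF starting at row 10, prepending L[row]:
  step 1: row=10, L[10]='$', prepend. Next row=LF[10]=0
  step 2: row=0, L[0]='o', prepend. Next row=LF[0]=9
  step 3: row=9, L[9]='m', prepend. Next row=LF[9]=2
  step 4: row=2, L[2]='n', prepend. Next row=LF[2]=4
  step 5: row=4, L[4]='n', prepend. Next row=LF[4]=6
  step 6: row=6, L[6]='n', prepend. Next row=LF[6]=8
  step 7: row=8, L[8]='m', prepend. Next row=LF[8]=1
  step 8: row=1, L[1]='n', prepend. Next row=LF[1]=3
  step 9: row=3, L[3]='n', prepend. Next row=LF[3]=5
  step 10: row=5, L[5]='n', prepend. Next row=LF[5]=7
  step 11: row=7, L[7]='o', prepend. Next row=LF[7]=10
Reversed output: onnnmnnnmo$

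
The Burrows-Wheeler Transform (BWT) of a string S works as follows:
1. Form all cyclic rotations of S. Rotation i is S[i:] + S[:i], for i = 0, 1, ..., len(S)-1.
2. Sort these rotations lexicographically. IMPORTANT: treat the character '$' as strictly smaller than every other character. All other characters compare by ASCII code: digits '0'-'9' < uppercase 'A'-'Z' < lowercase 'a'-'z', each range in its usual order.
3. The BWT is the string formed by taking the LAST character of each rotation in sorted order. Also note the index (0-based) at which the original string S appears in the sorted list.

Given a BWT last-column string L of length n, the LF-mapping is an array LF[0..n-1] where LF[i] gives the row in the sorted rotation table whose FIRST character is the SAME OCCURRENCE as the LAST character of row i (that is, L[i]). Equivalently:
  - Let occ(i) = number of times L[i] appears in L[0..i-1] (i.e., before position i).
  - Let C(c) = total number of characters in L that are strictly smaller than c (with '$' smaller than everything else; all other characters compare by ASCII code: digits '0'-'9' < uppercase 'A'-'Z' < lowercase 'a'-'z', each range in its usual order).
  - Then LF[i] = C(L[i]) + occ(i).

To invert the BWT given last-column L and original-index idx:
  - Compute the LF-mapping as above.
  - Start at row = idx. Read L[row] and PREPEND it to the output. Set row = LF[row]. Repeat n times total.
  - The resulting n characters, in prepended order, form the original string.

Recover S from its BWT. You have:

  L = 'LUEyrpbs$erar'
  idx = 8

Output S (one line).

Answer: raspberryUEL$

Derivation:
LF mapping: 2 3 1 12 8 7 5 11 0 6 9 4 10
Walk LF starting at row 8, prepending L[row]:
  step 1: row=8, L[8]='$', prepend. Next row=LF[8]=0
  step 2: row=0, L[0]='L', prepend. Next row=LF[0]=2
  step 3: row=2, L[2]='E', prepend. Next row=LF[2]=1
  step 4: row=1, L[1]='U', prepend. Next row=LF[1]=3
  step 5: row=3, L[3]='y', prepend. Next row=LF[3]=12
  step 6: row=12, L[12]='r', prepend. Next row=LF[12]=10
  step 7: row=10, L[10]='r', prepend. Next row=LF[10]=9
  step 8: row=9, L[9]='e', prepend. Next row=LF[9]=6
  step 9: row=6, L[6]='b', prepend. Next row=LF[6]=5
  step 10: row=5, L[5]='p', prepend. Next row=LF[5]=7
  step 11: row=7, L[7]='s', prepend. Next row=LF[7]=11
  step 12: row=11, L[11]='a', prepend. Next row=LF[11]=4
  step 13: row=4, L[4]='r', prepend. Next row=LF[4]=8
Reversed output: raspberryUEL$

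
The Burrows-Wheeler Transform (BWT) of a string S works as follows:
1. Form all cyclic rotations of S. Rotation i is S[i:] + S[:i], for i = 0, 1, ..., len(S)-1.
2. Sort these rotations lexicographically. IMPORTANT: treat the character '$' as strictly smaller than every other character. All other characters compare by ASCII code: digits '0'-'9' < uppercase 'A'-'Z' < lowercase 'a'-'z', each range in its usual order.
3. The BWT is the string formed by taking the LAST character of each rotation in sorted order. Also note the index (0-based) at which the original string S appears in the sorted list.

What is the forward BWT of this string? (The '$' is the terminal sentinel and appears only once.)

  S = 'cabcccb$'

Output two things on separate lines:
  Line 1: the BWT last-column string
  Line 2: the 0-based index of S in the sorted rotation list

All 8 rotations (rotation i = S[i:]+S[:i]):
  rot[0] = cabcccb$
  rot[1] = abcccb$c
  rot[2] = bcccb$ca
  rot[3] = cccb$cab
  rot[4] = ccb$cabc
  rot[5] = cb$cabcc
  rot[6] = b$cabccc
  rot[7] = $cabcccb
Sorted (with $ < everything):
  sorted[0] = $cabcccb  (last char: 'b')
  sorted[1] = abcccb$c  (last char: 'c')
  sorted[2] = b$cabccc  (last char: 'c')
  sorted[3] = bcccb$ca  (last char: 'a')
  sorted[4] = cabcccb$  (last char: '$')
  sorted[5] = cb$cabcc  (last char: 'c')
  sorted[6] = ccb$cabc  (last char: 'c')
  sorted[7] = cccb$cab  (last char: 'b')
Last column: bcca$ccb
Original string S is at sorted index 4

Answer: bcca$ccb
4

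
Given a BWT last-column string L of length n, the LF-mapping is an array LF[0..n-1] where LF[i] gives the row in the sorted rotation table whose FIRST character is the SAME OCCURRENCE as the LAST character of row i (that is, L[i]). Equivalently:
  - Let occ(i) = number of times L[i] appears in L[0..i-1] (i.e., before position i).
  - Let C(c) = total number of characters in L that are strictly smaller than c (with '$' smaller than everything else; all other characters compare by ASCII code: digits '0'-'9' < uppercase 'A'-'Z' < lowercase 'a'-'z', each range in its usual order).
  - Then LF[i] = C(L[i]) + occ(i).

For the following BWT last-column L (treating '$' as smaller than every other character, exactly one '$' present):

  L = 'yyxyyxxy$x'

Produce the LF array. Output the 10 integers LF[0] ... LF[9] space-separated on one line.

Answer: 5 6 1 7 8 2 3 9 0 4

Derivation:
Char counts: '$':1, 'x':4, 'y':5
C (first-col start): C('$')=0, C('x')=1, C('y')=5
L[0]='y': occ=0, LF[0]=C('y')+0=5+0=5
L[1]='y': occ=1, LF[1]=C('y')+1=5+1=6
L[2]='x': occ=0, LF[2]=C('x')+0=1+0=1
L[3]='y': occ=2, LF[3]=C('y')+2=5+2=7
L[4]='y': occ=3, LF[4]=C('y')+3=5+3=8
L[5]='x': occ=1, LF[5]=C('x')+1=1+1=2
L[6]='x': occ=2, LF[6]=C('x')+2=1+2=3
L[7]='y': occ=4, LF[7]=C('y')+4=5+4=9
L[8]='$': occ=0, LF[8]=C('$')+0=0+0=0
L[9]='x': occ=3, LF[9]=C('x')+3=1+3=4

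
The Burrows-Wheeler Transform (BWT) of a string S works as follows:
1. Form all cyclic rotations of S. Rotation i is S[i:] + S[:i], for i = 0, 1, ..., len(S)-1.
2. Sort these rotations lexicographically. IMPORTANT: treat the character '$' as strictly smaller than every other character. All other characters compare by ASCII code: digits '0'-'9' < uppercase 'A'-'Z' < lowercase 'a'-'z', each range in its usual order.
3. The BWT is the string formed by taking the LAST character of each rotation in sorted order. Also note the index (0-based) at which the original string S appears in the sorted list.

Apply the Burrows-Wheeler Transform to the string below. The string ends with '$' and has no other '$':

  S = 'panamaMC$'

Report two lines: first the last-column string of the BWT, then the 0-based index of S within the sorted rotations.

Answer: CMamnpaa$
8

Derivation:
All 9 rotations (rotation i = S[i:]+S[:i]):
  rot[0] = panamaMC$
  rot[1] = anamaMC$p
  rot[2] = namaMC$pa
  rot[3] = amaMC$pan
  rot[4] = maMC$pana
  rot[5] = aMC$panam
  rot[6] = MC$panama
  rot[7] = C$panamaM
  rot[8] = $panamaMC
Sorted (with $ < everything):
  sorted[0] = $panamaMC  (last char: 'C')
  sorted[1] = C$panamaM  (last char: 'M')
  sorted[2] = MC$panama  (last char: 'a')
  sorted[3] = aMC$panam  (last char: 'm')
  sorted[4] = amaMC$pan  (last char: 'n')
  sorted[5] = anamaMC$p  (last char: 'p')
  sorted[6] = maMC$pana  (last char: 'a')
  sorted[7] = namaMC$pa  (last char: 'a')
  sorted[8] = panamaMC$  (last char: '$')
Last column: CMamnpaa$
Original string S is at sorted index 8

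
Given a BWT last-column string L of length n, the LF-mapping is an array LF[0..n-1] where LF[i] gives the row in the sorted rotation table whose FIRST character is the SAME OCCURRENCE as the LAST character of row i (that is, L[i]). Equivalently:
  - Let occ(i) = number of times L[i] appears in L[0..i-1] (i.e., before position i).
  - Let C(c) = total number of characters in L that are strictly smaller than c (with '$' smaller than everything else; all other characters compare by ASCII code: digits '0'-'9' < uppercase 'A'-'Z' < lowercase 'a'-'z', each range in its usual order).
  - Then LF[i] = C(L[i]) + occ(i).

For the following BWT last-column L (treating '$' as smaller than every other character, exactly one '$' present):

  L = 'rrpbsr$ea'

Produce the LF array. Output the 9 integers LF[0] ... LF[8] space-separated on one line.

Answer: 5 6 4 2 8 7 0 3 1

Derivation:
Char counts: '$':1, 'a':1, 'b':1, 'e':1, 'p':1, 'r':3, 's':1
C (first-col start): C('$')=0, C('a')=1, C('b')=2, C('e')=3, C('p')=4, C('r')=5, C('s')=8
L[0]='r': occ=0, LF[0]=C('r')+0=5+0=5
L[1]='r': occ=1, LF[1]=C('r')+1=5+1=6
L[2]='p': occ=0, LF[2]=C('p')+0=4+0=4
L[3]='b': occ=0, LF[3]=C('b')+0=2+0=2
L[4]='s': occ=0, LF[4]=C('s')+0=8+0=8
L[5]='r': occ=2, LF[5]=C('r')+2=5+2=7
L[6]='$': occ=0, LF[6]=C('$')+0=0+0=0
L[7]='e': occ=0, LF[7]=C('e')+0=3+0=3
L[8]='a': occ=0, LF[8]=C('a')+0=1+0=1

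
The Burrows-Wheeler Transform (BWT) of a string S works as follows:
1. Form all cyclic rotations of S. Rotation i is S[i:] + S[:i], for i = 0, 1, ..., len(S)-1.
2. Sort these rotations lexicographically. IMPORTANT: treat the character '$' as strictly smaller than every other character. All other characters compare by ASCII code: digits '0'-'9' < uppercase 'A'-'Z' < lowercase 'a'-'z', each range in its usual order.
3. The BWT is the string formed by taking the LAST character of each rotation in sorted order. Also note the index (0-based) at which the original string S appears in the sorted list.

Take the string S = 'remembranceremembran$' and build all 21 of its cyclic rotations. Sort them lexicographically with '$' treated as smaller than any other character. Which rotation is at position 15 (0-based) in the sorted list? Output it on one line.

All 21 rotations (rotation i = S[i:]+S[:i]):
  rot[0] = remembranceremembran$
  rot[1] = emembranceremembran$r
  rot[2] = membranceremembran$re
  rot[3] = embranceremembran$rem
  rot[4] = mbranceremembran$reme
  rot[5] = branceremembran$remem
  rot[6] = ranceremembran$rememb
  rot[7] = anceremembran$remembr
  rot[8] = nceremembran$remembra
  rot[9] = ceremembran$remembran
  rot[10] = eremembran$remembranc
  rot[11] = remembran$remembrance
  rot[12] = emembran$remembrancer
  rot[13] = membran$remembrancere
  rot[14] = embran$remembrancerem
  rot[15] = mbran$remembrancereme
  rot[16] = bran$remembranceremem
  rot[17] = ran$remembrancerememb
  rot[18] = an$remembranceremembr
  rot[19] = n$remembranceremembra
  rot[20] = $remembranceremembran
Sorted (with $ < everything):
  sorted[0] = $remembranceremembran
  sorted[1] = an$remembranceremembr
  sorted[2] = anceremembran$remembr
  sorted[3] = bran$remembranceremem
  sorted[4] = branceremembran$remem
  sorted[5] = ceremembran$remembran
  sorted[6] = embran$remembrancerem
  sorted[7] = embranceremembran$rem
  sorted[8] = emembran$remembrancer
  sorted[9] = emembranceremembran$r
  sorted[10] = eremembran$remembranc
  sorted[11] = mbran$remembrancereme
  sorted[12] = mbranceremembran$reme
  sorted[13] = membran$remembrancere
  sorted[14] = membranceremembran$re
  sorted[15] = n$remembranceremembra
  sorted[16] = nceremembran$remembra
  sorted[17] = ran$remembrancerememb
  sorted[18] = ranceremembran$rememb
  sorted[19] = remembran$remembrance
  sorted[20] = remembranceremembran$
sorted[15] = n$remembranceremembra

Answer: n$remembranceremembra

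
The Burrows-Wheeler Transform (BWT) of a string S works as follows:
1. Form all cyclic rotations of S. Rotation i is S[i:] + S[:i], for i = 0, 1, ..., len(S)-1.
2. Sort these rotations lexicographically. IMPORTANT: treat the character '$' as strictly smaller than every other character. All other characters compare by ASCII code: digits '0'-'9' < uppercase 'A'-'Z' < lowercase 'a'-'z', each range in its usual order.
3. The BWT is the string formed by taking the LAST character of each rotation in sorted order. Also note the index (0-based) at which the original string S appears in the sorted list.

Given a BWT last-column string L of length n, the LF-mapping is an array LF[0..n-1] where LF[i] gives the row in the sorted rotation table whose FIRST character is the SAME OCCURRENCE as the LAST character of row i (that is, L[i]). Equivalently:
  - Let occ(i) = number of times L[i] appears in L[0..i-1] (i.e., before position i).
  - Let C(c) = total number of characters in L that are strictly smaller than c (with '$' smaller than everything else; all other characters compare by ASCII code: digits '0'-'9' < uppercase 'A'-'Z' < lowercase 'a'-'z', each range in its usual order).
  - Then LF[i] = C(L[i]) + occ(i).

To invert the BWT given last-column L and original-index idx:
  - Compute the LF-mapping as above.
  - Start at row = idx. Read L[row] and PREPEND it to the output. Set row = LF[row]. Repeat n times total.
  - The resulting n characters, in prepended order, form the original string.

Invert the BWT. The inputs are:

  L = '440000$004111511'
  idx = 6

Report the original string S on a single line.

Answer: 011540000011414$

Derivation:
LF mapping: 12 13 1 2 3 4 0 5 6 14 7 8 9 15 10 11
Walk LF starting at row 6, prepending L[row]:
  step 1: row=6, L[6]='$', prepend. Next row=LF[6]=0
  step 2: row=0, L[0]='4', prepend. Next row=LF[0]=12
  step 3: row=12, L[12]='1', prepend. Next row=LF[12]=9
  step 4: row=9, L[9]='4', prepend. Next row=LF[9]=14
  step 5: row=14, L[14]='1', prepend. Next row=LF[14]=10
  step 6: row=10, L[10]='1', prepend. Next row=LF[10]=7
  step 7: row=7, L[7]='0', prepend. Next row=LF[7]=5
  step 8: row=5, L[5]='0', prepend. Next row=LF[5]=4
  step 9: row=4, L[4]='0', prepend. Next row=LF[4]=3
  step 10: row=3, L[3]='0', prepend. Next row=LF[3]=2
  step 11: row=2, L[2]='0', prepend. Next row=LF[2]=1
  step 12: row=1, L[1]='4', prepend. Next row=LF[1]=13
  step 13: row=13, L[13]='5', prepend. Next row=LF[13]=15
  step 14: row=15, L[15]='1', prepend. Next row=LF[15]=11
  step 15: row=11, L[11]='1', prepend. Next row=LF[11]=8
  step 16: row=8, L[8]='0', prepend. Next row=LF[8]=6
Reversed output: 011540000011414$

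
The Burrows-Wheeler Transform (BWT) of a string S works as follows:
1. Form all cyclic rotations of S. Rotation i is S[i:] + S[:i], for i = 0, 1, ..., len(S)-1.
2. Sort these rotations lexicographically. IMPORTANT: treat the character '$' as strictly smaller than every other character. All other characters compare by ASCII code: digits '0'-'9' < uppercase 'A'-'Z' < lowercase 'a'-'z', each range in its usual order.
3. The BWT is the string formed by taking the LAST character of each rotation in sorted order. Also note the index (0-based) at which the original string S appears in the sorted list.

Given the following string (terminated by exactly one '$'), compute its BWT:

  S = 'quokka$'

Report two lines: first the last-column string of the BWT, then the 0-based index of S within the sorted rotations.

Answer: akkou$q
5

Derivation:
All 7 rotations (rotation i = S[i:]+S[:i]):
  rot[0] = quokka$
  rot[1] = uokka$q
  rot[2] = okka$qu
  rot[3] = kka$quo
  rot[4] = ka$quok
  rot[5] = a$quokk
  rot[6] = $quokka
Sorted (with $ < everything):
  sorted[0] = $quokka  (last char: 'a')
  sorted[1] = a$quokk  (last char: 'k')
  sorted[2] = ka$quok  (last char: 'k')
  sorted[3] = kka$quo  (last char: 'o')
  sorted[4] = okka$qu  (last char: 'u')
  sorted[5] = quokka$  (last char: '$')
  sorted[6] = uokka$q  (last char: 'q')
Last column: akkou$q
Original string S is at sorted index 5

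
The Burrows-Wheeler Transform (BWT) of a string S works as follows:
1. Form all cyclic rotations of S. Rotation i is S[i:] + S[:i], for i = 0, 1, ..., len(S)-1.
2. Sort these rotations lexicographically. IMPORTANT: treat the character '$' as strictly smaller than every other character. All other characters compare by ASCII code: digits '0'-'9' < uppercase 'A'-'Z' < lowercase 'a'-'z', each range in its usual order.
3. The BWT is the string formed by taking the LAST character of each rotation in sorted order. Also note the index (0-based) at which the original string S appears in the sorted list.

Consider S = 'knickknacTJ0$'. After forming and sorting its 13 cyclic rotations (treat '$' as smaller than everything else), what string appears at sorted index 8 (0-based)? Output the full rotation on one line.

Answer: kknacTJ0$knic

Derivation:
All 13 rotations (rotation i = S[i:]+S[:i]):
  rot[0] = knickknacTJ0$
  rot[1] = nickknacTJ0$k
  rot[2] = ickknacTJ0$kn
  rot[3] = ckknacTJ0$kni
  rot[4] = kknacTJ0$knic
  rot[5] = knacTJ0$knick
  rot[6] = nacTJ0$knickk
  rot[7] = acTJ0$knickkn
  rot[8] = cTJ0$knickkna
  rot[9] = TJ0$knickknac
  rot[10] = J0$knickknacT
  rot[11] = 0$knickknacTJ
  rot[12] = $knickknacTJ0
Sorted (with $ < everything):
  sorted[0] = $knickknacTJ0
  sorted[1] = 0$knickknacTJ
  sorted[2] = J0$knickknacT
  sorted[3] = TJ0$knickknac
  sorted[4] = acTJ0$knickkn
  sorted[5] = cTJ0$knickkna
  sorted[6] = ckknacTJ0$kni
  sorted[7] = ickknacTJ0$kn
  sorted[8] = kknacTJ0$knic
  sorted[9] = knacTJ0$knick
  sorted[10] = knickknacTJ0$
  sorted[11] = nacTJ0$knickk
  sorted[12] = nickknacTJ0$k
sorted[8] = kknacTJ0$knic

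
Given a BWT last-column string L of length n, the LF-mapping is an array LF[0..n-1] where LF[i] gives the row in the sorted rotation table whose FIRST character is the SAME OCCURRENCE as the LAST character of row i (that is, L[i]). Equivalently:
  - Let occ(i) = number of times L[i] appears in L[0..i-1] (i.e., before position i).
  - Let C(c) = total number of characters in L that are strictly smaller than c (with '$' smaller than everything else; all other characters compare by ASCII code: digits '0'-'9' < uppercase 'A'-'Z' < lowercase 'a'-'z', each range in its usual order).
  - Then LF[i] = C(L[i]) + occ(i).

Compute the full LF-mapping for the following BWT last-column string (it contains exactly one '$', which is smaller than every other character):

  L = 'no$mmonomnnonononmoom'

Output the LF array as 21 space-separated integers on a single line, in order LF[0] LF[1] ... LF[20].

Char counts: '$':1, 'm':5, 'n':7, 'o':8
C (first-col start): C('$')=0, C('m')=1, C('n')=6, C('o')=13
L[0]='n': occ=0, LF[0]=C('n')+0=6+0=6
L[1]='o': occ=0, LF[1]=C('o')+0=13+0=13
L[2]='$': occ=0, LF[2]=C('$')+0=0+0=0
L[3]='m': occ=0, LF[3]=C('m')+0=1+0=1
L[4]='m': occ=1, LF[4]=C('m')+1=1+1=2
L[5]='o': occ=1, LF[5]=C('o')+1=13+1=14
L[6]='n': occ=1, LF[6]=C('n')+1=6+1=7
L[7]='o': occ=2, LF[7]=C('o')+2=13+2=15
L[8]='m': occ=2, LF[8]=C('m')+2=1+2=3
L[9]='n': occ=2, LF[9]=C('n')+2=6+2=8
L[10]='n': occ=3, LF[10]=C('n')+3=6+3=9
L[11]='o': occ=3, LF[11]=C('o')+3=13+3=16
L[12]='n': occ=4, LF[12]=C('n')+4=6+4=10
L[13]='o': occ=4, LF[13]=C('o')+4=13+4=17
L[14]='n': occ=5, LF[14]=C('n')+5=6+5=11
L[15]='o': occ=5, LF[15]=C('o')+5=13+5=18
L[16]='n': occ=6, LF[16]=C('n')+6=6+6=12
L[17]='m': occ=3, LF[17]=C('m')+3=1+3=4
L[18]='o': occ=6, LF[18]=C('o')+6=13+6=19
L[19]='o': occ=7, LF[19]=C('o')+7=13+7=20
L[20]='m': occ=4, LF[20]=C('m')+4=1+4=5

Answer: 6 13 0 1 2 14 7 15 3 8 9 16 10 17 11 18 12 4 19 20 5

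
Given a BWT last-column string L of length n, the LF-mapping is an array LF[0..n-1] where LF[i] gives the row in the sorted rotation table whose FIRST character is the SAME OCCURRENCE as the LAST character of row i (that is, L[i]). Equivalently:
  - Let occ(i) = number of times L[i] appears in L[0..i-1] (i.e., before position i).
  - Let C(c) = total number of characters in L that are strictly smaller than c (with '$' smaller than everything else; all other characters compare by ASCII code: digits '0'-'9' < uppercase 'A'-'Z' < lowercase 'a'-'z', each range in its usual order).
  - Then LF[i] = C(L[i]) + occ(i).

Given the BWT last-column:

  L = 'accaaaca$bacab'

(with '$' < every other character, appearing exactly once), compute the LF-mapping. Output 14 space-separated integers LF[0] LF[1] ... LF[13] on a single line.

Char counts: '$':1, 'a':7, 'b':2, 'c':4
C (first-col start): C('$')=0, C('a')=1, C('b')=8, C('c')=10
L[0]='a': occ=0, LF[0]=C('a')+0=1+0=1
L[1]='c': occ=0, LF[1]=C('c')+0=10+0=10
L[2]='c': occ=1, LF[2]=C('c')+1=10+1=11
L[3]='a': occ=1, LF[3]=C('a')+1=1+1=2
L[4]='a': occ=2, LF[4]=C('a')+2=1+2=3
L[5]='a': occ=3, LF[5]=C('a')+3=1+3=4
L[6]='c': occ=2, LF[6]=C('c')+2=10+2=12
L[7]='a': occ=4, LF[7]=C('a')+4=1+4=5
L[8]='$': occ=0, LF[8]=C('$')+0=0+0=0
L[9]='b': occ=0, LF[9]=C('b')+0=8+0=8
L[10]='a': occ=5, LF[10]=C('a')+5=1+5=6
L[11]='c': occ=3, LF[11]=C('c')+3=10+3=13
L[12]='a': occ=6, LF[12]=C('a')+6=1+6=7
L[13]='b': occ=1, LF[13]=C('b')+1=8+1=9

Answer: 1 10 11 2 3 4 12 5 0 8 6 13 7 9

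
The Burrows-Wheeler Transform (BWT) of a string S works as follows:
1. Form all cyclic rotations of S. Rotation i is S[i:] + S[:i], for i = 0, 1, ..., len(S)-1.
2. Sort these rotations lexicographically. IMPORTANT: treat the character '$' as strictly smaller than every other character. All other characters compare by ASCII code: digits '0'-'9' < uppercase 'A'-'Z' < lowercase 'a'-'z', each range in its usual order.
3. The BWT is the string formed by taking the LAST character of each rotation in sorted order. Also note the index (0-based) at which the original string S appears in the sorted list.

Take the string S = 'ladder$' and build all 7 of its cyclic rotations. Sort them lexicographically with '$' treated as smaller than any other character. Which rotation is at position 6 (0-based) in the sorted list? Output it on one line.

Answer: r$ladde

Derivation:
All 7 rotations (rotation i = S[i:]+S[:i]):
  rot[0] = ladder$
  rot[1] = adder$l
  rot[2] = dder$la
  rot[3] = der$lad
  rot[4] = er$ladd
  rot[5] = r$ladde
  rot[6] = $ladder
Sorted (with $ < everything):
  sorted[0] = $ladder
  sorted[1] = adder$l
  sorted[2] = dder$la
  sorted[3] = der$lad
  sorted[4] = er$ladd
  sorted[5] = ladder$
  sorted[6] = r$ladde
sorted[6] = r$ladde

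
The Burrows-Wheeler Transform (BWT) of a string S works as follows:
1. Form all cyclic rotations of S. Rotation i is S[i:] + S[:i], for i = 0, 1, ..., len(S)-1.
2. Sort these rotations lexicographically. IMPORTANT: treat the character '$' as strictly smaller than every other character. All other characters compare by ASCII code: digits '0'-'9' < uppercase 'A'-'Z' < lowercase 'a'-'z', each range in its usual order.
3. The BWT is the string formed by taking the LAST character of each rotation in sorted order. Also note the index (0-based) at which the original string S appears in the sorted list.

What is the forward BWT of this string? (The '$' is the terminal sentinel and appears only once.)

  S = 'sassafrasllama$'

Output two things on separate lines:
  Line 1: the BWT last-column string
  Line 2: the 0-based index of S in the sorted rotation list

Answer: amslrsalsafs$aa
12

Derivation:
All 15 rotations (rotation i = S[i:]+S[:i]):
  rot[0] = sassafrasllama$
  rot[1] = assafrasllama$s
  rot[2] = ssafrasllama$sa
  rot[3] = safrasllama$sas
  rot[4] = afrasllama$sass
  rot[5] = frasllama$sassa
  rot[6] = rasllama$sassaf
  rot[7] = asllama$sassafr
  rot[8] = sllama$sassafra
  rot[9] = llama$sassafras
  rot[10] = lama$sassafrasl
  rot[11] = ama$sassafrasll
  rot[12] = ma$sassafraslla
  rot[13] = a$sassafrasllam
  rot[14] = $sassafrasllama
Sorted (with $ < everything):
  sorted[0] = $sassafrasllama  (last char: 'a')
  sorted[1] = a$sassafrasllam  (last char: 'm')
  sorted[2] = afrasllama$sass  (last char: 's')
  sorted[3] = ama$sassafrasll  (last char: 'l')
  sorted[4] = asllama$sassafr  (last char: 'r')
  sorted[5] = assafrasllama$s  (last char: 's')
  sorted[6] = frasllama$sassa  (last char: 'a')
  sorted[7] = lama$sassafrasl  (last char: 'l')
  sorted[8] = llama$sassafras  (last char: 's')
  sorted[9] = ma$sassafraslla  (last char: 'a')
  sorted[10] = rasllama$sassaf  (last char: 'f')
  sorted[11] = safrasllama$sas  (last char: 's')
  sorted[12] = sassafrasllama$  (last char: '$')
  sorted[13] = sllama$sassafra  (last char: 'a')
  sorted[14] = ssafrasllama$sa  (last char: 'a')
Last column: amslrsalsafs$aa
Original string S is at sorted index 12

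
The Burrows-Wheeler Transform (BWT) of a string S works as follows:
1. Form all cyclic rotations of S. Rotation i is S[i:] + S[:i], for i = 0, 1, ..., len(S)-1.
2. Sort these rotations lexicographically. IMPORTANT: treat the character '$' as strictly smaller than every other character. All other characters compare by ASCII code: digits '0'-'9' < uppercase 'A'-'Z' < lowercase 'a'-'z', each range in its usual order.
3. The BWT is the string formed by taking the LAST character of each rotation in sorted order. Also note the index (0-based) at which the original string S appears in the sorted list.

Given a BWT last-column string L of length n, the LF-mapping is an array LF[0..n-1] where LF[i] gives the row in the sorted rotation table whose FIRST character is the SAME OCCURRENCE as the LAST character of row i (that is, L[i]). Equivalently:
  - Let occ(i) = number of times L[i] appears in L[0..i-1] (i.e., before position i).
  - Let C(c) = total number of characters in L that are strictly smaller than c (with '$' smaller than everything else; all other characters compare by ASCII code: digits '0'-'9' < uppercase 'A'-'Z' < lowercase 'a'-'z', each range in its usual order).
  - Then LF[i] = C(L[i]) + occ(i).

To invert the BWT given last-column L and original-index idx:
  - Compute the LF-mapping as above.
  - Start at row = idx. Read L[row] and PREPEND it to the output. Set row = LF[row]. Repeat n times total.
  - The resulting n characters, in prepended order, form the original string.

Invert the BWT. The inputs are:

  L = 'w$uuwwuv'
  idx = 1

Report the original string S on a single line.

LF mapping: 5 0 1 2 6 7 3 4
Walk LF starting at row 1, prepending L[row]:
  step 1: row=1, L[1]='$', prepend. Next row=LF[1]=0
  step 2: row=0, L[0]='w', prepend. Next row=LF[0]=5
  step 3: row=5, L[5]='w', prepend. Next row=LF[5]=7
  step 4: row=7, L[7]='v', prepend. Next row=LF[7]=4
  step 5: row=4, L[4]='w', prepend. Next row=LF[4]=6
  step 6: row=6, L[6]='u', prepend. Next row=LF[6]=3
  step 7: row=3, L[3]='u', prepend. Next row=LF[3]=2
  step 8: row=2, L[2]='u', prepend. Next row=LF[2]=1
Reversed output: uuuwvww$

Answer: uuuwvww$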